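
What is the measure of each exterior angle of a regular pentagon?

Each exterior angle of a regular n-gon is 360 / n.
For n = 5: 360 / 5 = 72 degrees.

72 degrees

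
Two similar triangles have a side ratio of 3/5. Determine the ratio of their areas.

Area ratio = (side ratio)^2 = (3/5)^2 = 9:25.

9:25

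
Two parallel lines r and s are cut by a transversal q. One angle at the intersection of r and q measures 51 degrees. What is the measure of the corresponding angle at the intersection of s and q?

Corresponding angles formed by parallel lines and a transversal are equal.
The given angle is 51 degrees.
The corresponding angle = 51 degrees.

51 degrees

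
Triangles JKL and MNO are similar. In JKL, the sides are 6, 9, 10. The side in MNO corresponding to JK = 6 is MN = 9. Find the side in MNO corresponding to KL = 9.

Similar triangles have proportional sides. Setting up the proportion:
MN / JK = NO / KL
9 / 6 = NO / 9
NO = 9 * 9 / 6 = 27/2.

27/2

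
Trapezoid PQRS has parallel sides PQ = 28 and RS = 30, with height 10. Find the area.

Area = (28 + 30) * 10 / 2 = 580 / 2 = 290

290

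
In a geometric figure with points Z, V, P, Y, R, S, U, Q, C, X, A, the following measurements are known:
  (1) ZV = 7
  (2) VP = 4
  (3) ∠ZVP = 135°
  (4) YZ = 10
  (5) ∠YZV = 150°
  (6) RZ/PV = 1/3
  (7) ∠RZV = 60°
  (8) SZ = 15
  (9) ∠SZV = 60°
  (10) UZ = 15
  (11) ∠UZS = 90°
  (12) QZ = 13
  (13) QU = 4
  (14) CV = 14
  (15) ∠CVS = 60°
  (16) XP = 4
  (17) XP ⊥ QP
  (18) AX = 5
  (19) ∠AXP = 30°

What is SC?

Step 1: By the law of cosines on triangle SZV: SV² = 15² + 7² − 2·15·7·cos(60°) = 169, so SV = 13.
Step 2: By the law of cosines on triangle SVC: SC² = 13² + 14² − 2·13·14·cos(60°) = 183, so SC = √183.

Therefore, the length of SC = √183.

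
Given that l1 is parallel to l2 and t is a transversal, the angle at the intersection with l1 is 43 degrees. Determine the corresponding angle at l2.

When a transversal crosses parallel lines, angles in the same position at each intersection are called corresponding angles.
These are always equal, so the answer is 43 degrees.

43 degrees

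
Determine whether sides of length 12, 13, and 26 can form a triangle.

No.
The triangle inequality is violated: 12 + 13 = 25 ≤ 26.
These lengths cannot form a triangle.

No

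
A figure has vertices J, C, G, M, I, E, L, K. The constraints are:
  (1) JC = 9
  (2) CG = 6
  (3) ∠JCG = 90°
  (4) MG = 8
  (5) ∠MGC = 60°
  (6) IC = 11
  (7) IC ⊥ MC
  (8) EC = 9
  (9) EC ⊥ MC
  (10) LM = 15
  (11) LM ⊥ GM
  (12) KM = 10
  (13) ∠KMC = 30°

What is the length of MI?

Step 1: By the law of cosines on triangle CGM: CM² = 6² + 8² − 2·6·8·cos(60°) = 52, so CM = 2·√13.
Step 2: By the law of cosines on triangle MCI: MI² = (2·√13)² + 11² − 2·2·√13·11·cos(90°) = 173, so MI = √173.

Therefore, the length of MI = √173.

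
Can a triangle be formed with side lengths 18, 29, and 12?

Sort the sides: 12, 18, 29.
It suffices to check that the sum of the two smallest exceeds the largest:
12 + 18 = 30 > 29. ✓
Yes, a valid triangle can be formed.

Yes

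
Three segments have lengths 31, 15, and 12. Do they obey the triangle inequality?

No.
The triangle inequality is violated: 15 + 12 = 27 ≤ 31.
These lengths cannot form a triangle.

No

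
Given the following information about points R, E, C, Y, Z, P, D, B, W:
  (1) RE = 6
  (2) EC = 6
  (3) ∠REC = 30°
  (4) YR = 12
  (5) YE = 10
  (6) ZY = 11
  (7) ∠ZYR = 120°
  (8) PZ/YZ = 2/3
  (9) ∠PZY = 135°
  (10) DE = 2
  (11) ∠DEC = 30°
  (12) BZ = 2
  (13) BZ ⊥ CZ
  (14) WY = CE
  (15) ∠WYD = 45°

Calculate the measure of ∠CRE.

Step 1: By the law of cosines on triangle REC: RC² = 6² + 6² − 2·6·6·cos(30°) = 9.65, so RC ≈ 3.11.
Step 2: By the inverse law of cosines on triangle CRE: cos(∠CRE) = (3.11² + 6² − 6²) / (2·3.11·6) = 9.65/37.27 = 0.2588, so ∠CRE = 75°.

Therefore, the measure of angle ∠CRE = 75°.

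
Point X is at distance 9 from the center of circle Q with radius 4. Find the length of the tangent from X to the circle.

Let T be the point of tangency. Then QT ⊥ XT (radius ⊥ tangent).
In right triangle QTX: QX² = QT² + XT²
9² = 4² + XT²
XT² = 65, XT = sqrt(65)

sqrt(65)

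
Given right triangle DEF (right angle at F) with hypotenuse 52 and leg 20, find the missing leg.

Rearranging the Pythagorean theorem to solve for the unknown leg:
leg^2 = hypotenuse^2 - known_leg^2 = 2704 - 400 = 2304
leg = sqrt(2304) = 48.

48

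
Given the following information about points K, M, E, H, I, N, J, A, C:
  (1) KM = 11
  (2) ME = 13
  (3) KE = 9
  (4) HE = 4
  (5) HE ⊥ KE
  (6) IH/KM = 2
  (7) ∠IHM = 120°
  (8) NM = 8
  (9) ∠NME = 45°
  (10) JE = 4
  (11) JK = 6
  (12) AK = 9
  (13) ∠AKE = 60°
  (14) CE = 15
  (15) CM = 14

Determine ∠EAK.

Step 1: By the law of cosines on triangle AKE: AE² = 9² + 9² − 2·9·9·cos(60°) = 81, so AE = 9.
Step 2: By the inverse law of cosines on triangle EAK: cos(∠EAK) = (9² + 9² − 9²) / (2·9·9) = 81/162 = 0.5, so ∠EAK = 60°.

Therefore, the measure of angle ∠EAK = 60°.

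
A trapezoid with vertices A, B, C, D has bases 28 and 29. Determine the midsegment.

The midsegment (median) of a trapezoid connects the midpoints of the non-parallel sides.
Its length is the average of the two bases: (28 + 29) / 2 = 57/2.

57/2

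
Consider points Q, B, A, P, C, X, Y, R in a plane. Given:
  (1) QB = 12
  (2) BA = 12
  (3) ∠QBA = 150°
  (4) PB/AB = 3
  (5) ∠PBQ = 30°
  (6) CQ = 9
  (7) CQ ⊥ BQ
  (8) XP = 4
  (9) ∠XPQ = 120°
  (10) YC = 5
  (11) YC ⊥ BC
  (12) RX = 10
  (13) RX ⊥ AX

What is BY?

Step 1: By the law of cosines on triangle BQC: BC² = 12² + 9² − 2·12·9·cos(90°) = 225, so BC = 15.
Step 2: By the law of cosines on triangle BCY: BY² = 15² + 5² − 2·15·5·cos(90°) = 250, so BY = 5·√10.

Therefore, the length of BY = 5·√10.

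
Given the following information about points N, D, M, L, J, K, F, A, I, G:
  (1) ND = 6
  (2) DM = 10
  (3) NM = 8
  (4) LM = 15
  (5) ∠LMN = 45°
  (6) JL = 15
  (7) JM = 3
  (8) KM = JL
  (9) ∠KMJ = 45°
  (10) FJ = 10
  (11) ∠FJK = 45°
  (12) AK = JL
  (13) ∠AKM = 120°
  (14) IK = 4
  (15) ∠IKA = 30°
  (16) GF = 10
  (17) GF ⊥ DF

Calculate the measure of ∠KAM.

From the given relations: AK = JL = 15; KM = JL = 15.
Step 1: By the law of cosines on triangle AKM: AM² = 15² + 15² − 2·15·15·cos(120°) = 675, so AM = 15·√3.
Step 2: By the inverse law of cosines on triangle KAM: cos(∠KAM) = (15² + (15·√3)² − 15²) / (2·15·15·√3) = 675/779.42 = 0.866, so ∠KAM = 30°.

Therefore, the measure of angle ∠KAM = 30°.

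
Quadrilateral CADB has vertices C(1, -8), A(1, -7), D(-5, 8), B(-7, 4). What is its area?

Using the Shoelace formula for a quadrilateral (vertices in order):
Area = (1/2)|sum of (x_i * y_(i+1) - x_(i+1) * y_i)|
Terms: (1*-7 - 1*-8) = 1, (1*8 - -5*-7) = -27, (-5*4 - -7*8) = 36, (-7*-8 - 1*4) = 52
Sum = 62
Area = (1/2)(62) = 31

31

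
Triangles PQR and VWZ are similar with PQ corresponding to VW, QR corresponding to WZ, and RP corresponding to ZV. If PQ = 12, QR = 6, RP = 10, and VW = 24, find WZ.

k = 24/12 = 2. WZ = 2 * 6 = 12.

12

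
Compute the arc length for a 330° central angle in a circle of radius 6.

Arc length = 2πr × θ/360
= 2π × 6 × 11/12
= 11*pi

11*pi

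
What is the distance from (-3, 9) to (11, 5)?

d = sqrt((14)^2 + (-4)^2) = sqrt(212) = 2*sqrt(53)

2*sqrt(53)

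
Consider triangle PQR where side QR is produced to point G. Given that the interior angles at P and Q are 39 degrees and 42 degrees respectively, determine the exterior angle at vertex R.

By the exterior angle theorem, an exterior angle of a triangle equals the sum of the two remote interior angles.
Exterior angle = angle P + angle Q
Exterior angle = 39 + 42 = 81 degrees

81 degrees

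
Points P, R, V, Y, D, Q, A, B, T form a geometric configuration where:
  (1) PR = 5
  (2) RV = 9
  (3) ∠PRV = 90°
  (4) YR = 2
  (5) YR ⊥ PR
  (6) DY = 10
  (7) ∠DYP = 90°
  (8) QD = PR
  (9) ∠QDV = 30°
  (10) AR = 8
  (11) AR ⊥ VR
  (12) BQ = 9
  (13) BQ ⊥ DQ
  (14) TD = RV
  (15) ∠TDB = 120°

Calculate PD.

Step 1: By the law of cosines on triangle PRY: PY² = 5² + 2² − 2·5·2·cos(90°) = 29, so PY = √29.
Step 2: By the law of cosines on triangle PYD: PD² = √29² + 10² − 2·√29·10·cos(90°) = 129, so PD = √129.

Therefore, the length of PD = √129.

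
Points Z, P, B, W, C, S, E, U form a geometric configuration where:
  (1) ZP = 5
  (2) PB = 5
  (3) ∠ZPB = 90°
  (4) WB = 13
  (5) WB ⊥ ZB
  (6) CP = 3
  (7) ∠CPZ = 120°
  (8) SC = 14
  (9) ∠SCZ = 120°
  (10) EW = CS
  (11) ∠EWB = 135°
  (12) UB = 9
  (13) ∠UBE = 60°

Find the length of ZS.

Step 1: By the law of cosines on triangle ZPC: ZC² = 5² + 3² − 2·5·3·cos(120°) = 49, so ZC = 7.
Step 2: By the law of cosines on triangle ZCS: ZS² = 7² + 14² − 2·7·14·cos(120°) = 343, so ZS = 7·√7.

Therefore, the length of ZS = 7·√7.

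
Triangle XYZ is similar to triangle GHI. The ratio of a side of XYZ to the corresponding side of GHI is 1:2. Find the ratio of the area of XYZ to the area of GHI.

Area scales with the square of linear dimensions. If every length is multiplied by 1/2, then the area is multiplied by (1/2)^2 = 1/4.
The area ratio is 1:4.

1:4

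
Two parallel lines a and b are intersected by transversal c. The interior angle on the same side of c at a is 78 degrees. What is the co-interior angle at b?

Co-interior angles sum to 180: 180 - 78 = 102 degrees.

102 degrees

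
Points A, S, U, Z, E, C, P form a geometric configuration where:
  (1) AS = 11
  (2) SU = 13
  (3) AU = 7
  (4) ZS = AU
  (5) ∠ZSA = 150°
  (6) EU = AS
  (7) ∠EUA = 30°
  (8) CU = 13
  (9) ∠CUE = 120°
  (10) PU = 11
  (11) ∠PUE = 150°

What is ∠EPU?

From the given relations: EU = AS = 11.
Step 1: By the law of cosines on triangle PUE: PE² = 11² + 11² − 2·11·11·cos(150°) = 451.58, so PE ≈ 21.25.
Step 2: By the inverse law of cosines on triangle EPU: cos(∠EPU) = (21.25² + 11² − 11²) / (2·21.25·11) = 451.58/467.51 = 0.9659, so ∠EPU = 15°.

Therefore, the measure of angle ∠EPU = 15°.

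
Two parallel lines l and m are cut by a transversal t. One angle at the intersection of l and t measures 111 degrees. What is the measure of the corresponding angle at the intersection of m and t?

When a transversal crosses parallel lines, angles in the same position at each intersection are called corresponding angles.
These are always equal, so the answer is 111 degrees.

111 degrees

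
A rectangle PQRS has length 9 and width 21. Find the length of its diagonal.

A rectangle's diagonal splits it into two right triangles, with the diagonal as the hypotenuse.
By the Pythagorean theorem, d^2 = 9^2 + 21^2 = 522.
Therefore d = sqrt(522) = 3*sqrt(58).

3*sqrt(58)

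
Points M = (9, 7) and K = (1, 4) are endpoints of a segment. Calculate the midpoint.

The midpoint is the average of the coordinates:
x: (9 + 1)/2 = 5
y: (7 + 4)/2 = 11/2
Midpoint = (5, 11/2)

(5, 11/2)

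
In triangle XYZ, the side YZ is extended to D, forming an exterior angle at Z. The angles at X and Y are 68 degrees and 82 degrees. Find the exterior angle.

The interior angle at Z is 180 - 68 - 82 = 30 degrees.
The exterior angle and interior angle at Z are supplementary:
Exterior angle = 180 - 30 = 150 degrees.

150 degrees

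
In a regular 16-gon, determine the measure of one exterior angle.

Each exterior angle of a regular n-gon is 360 / n.
For n = 16: 360 / 16 = 45/2 degrees.

45/2 degrees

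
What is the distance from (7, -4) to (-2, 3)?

The horizontal distance is |-2 - 7| = 9 and the vertical distance is |3 - -4| = 7.
By the Pythagorean theorem, d = sqrt(9^2 + 7^2) = sqrt(130).

sqrt(130)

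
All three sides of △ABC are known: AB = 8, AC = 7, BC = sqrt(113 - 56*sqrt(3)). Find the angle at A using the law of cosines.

By the inverse law of cosines: cos(A) = (AB² + AC² - BC²) / (2 × AB × AC)
cos(A) = (8² + 7² - (sqrt(113 - 56*sqrt(3)))²) / (2 × 8 × 7)
cos(A) = (64 + 49 - (113 - 56*sqrt(3))) / 112
cos(A) = sqrt(3)/2
A = arccos(sqrt(3)/2) = 30°

30°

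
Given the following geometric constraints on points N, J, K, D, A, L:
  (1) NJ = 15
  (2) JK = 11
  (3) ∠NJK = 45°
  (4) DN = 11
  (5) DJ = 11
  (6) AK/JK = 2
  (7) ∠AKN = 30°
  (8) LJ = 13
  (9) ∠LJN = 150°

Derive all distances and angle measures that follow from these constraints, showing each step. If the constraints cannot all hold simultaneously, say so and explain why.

The constraints are consistent.

From the given relations:
  AK = 2·JK = 2·11 = 22

Step 1: From NJ = 15, JK = 11, and ∠NJK = 45°, by the law of cosines:
  NK² = NJ² + JK² - 2·NJ·JK·cos(45°) = 225 + 121 - 233.3 = 112.7
  NK ≈ 10.61

Step 2: From NJ = 15, JL = 13, and ∠NJL = 150°, by the law of cosines:
  NL² = NJ² + JL² - 2·NJ·JL·cos(150°) = 225 + 169 + 337.7 = 731.7
  NL ≈ 27.05

Step 3: From ND = 11, NJ = 15, DJ = 11, by the inverse law of cosines:
  cos(∠DNJ) = (ND² + NJ² - DJ²) / (2·ND·NJ)
  ∠DNJ = 47.01°

Step 4: From JD = 11, JN = 15, DN = 11, by the inverse law of cosines:
  cos(∠DJN) = (JD² + JN² - DN²) / (2·JD·JN)
  ∠DJN = 47.01°

Step 5: From DJ = 11, DN = 11, JN = 15, by the inverse law of cosines:
  cos(∠JDN) = (DJ² + DN² - JN²) / (2·DJ·DN)
  ∠JDN = 85.97°

Step 6: From NK = 10.61, KA = 22, and ∠NKA = 30°, by the law of cosines:
  NA² = NK² + KA² - 2·NK·KA·cos(30°) = 112.7 + 484 - 404.4 = 192.2
  NA ≈ 13.86

Step 7: From NJ = 15, NK = 10.61, JK = 11, by the inverse law of cosines:
  cos(∠JNK) = (NJ² + NK² - JK²) / (2·NJ·NK)
  ∠JNK = 47.12°

Step 8: From NJ = 15, NL = 27.05, JL = 13, by the inverse law of cosines:
  cos(∠JNL) = (NJ² + NL² - JL²) / (2·NJ·NL)
  ∠JNL = 13.9°

Step 9: From KJ = 11, KN = 10.61, JN = 15, by the inverse law of cosines:
  cos(∠JKN) = (KJ² + KN² - JN²) / (2·KJ·KN)
  ∠JKN = 87.88°

Step 10: From LJ = 13, LN = 27.05, JN = 15, by the inverse law of cosines:
  cos(∠JLN) = (LJ² + LN² - JN²) / (2·LJ·LN)
  ∠JLN = 16.1°

Step 11: From NA = 13.86, NK = 10.61, AK = 22, by the inverse law of cosines:
  cos(∠ANK) = (NA² + NK² - AK²) / (2·NA·NK)
  ∠ANK = 127.49°

Step 12: From AK = 22, AN = 13.86, KN = 10.61, by the inverse law of cosines:
  cos(∠KAN) = (AK² + AN² - KN²) / (2·AK·AN)
  ∠KAN = 22.51°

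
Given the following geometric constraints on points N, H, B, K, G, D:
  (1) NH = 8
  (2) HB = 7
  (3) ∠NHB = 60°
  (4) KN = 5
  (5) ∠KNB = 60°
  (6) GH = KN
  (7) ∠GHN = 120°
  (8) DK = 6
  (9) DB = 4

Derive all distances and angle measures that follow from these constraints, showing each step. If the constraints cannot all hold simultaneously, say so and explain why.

The constraints are consistent.

From the given relations:
  GH = KN = 5

Step 1: From NH = 8, HB = 7, and ∠NHB = 60°, by the law of cosines:
  NB² = NH² + HB² - 2·NH·HB·cos(60°) = 64 + 49 - 56 = 57
  NB = √57

Step 2: From NH = 8, HG = 5, and ∠NHG = 120°, by the law of cosines:
  NG² = NH² + HG² - 2·NH·HG·cos(120°) = 64 + 25 + 40 = 129
  NG = √129

Step 3: From BN = √57, NK = 5, and ∠BNK = 60°, by the law of cosines:
  BK² = BN² + NK² - 2·BN·NK·cos(60°) = 57 + 25 - 37.75 = 44.25
  BK ≈ 6.65

Step 4: From NB = √57, NH = 8, BH = 7, by the inverse law of cosines:
  cos(∠BNH) = (NB² + NH² - BH²) / (2·NB·NH)
  ∠BNH = 53.41°

Step 5: From NG = √129, NH = 8, GH = 5, by the inverse law of cosines:
  cos(∠GNH) = (NG² + NH² - GH²) / (2·NG·NH)
  ∠GNH = 22.41°

Step 6: From BH = 7, BN = √57, HN = 8, by the inverse law of cosines:
  cos(∠HBN) = (BH² + BN² - HN²) / (2·BH·BN)
  ∠HBN = 66.59°

Step 7: From GH = 5, GN = √129, HN = 8, by the inverse law of cosines:
  cos(∠HGN) = (GH² + GN² - HN²) / (2·GH·GN)
  ∠HGN = 37.59°

Step 8: From BD = 4, BK = 6.65, DK = 6, by the inverse law of cosines:
  cos(∠DBK) = (BD² + BK² - DK²) / (2·BD·BK)
  ∠DBK = 62.89°

Step 9: From BK = 6.65, BN = √57, KN = 5, by the inverse law of cosines:
  cos(∠KBN) = (BK² + BN² - KN²) / (2·BK·BN)
  ∠KBN = 40.61°

Step 10: From KB = 6.65, KD = 6, BD = 4, by the inverse law of cosines:
  cos(∠BKD) = (KB² + KD² - BD²) / (2·KB·KD)
  ∠BKD = 36.4°

Step 11: From KB = 6.65, KN = 5, BN = √57, by the inverse law of cosines:
  cos(∠BKN) = (KB² + KN² - BN²) / (2·KB·KN)
  ∠BKN = 79.39°

Step 12: From DB = 4, DK = 6, BK = 6.65, by the inverse law of cosines:
  cos(∠BDK) = (DB² + DK² - BK²) / (2·DB·DK)
  ∠BDK = 80.71°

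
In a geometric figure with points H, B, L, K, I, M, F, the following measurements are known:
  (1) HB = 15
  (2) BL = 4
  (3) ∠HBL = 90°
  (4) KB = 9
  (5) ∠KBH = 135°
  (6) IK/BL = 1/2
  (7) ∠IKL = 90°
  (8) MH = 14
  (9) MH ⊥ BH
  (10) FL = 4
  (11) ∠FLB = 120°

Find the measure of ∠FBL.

Step 1: By the law of cosines on triangle BLF: BF² = 4² + 4² − 2·4·4·cos(120°) = 48, so BF = 4·√3.
Step 2: By the inverse law of cosines on triangle FBL: cos(∠FBL) = ((4·√3)² + 4² − 4²) / (2·4·√3·4) = 48/55.43 = 0.866, so ∠FBL = 30°.

Therefore, the measure of angle ∠FBL = 30°.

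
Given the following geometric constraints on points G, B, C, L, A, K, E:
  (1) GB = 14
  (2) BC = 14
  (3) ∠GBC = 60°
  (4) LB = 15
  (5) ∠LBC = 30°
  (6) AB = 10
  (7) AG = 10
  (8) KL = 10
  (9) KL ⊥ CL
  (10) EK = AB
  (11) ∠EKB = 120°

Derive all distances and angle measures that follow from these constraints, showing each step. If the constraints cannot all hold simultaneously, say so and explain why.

The constraints are consistent.

From the given relations:
  EK = AB = 10

Step 1: From GB = 14, BC = 14, and ∠GBC = 60°, by the law of cosines:
  GC² = GB² + BC² - 2·GB·BC·cos(60°) = 196 + 196 - 196 = 196
  GC = 14

Step 2: From CB = 14, BL = 15, and ∠CBL = 30°, by the law of cosines:
  CL² = CB² + BL² - 2·CB·BL·cos(30°) = 196 + 225 - 363.7 = 57.27
  CL ≈ 7.57

Step 3: From GA = 10, GB = 14, AB = 10, by the inverse law of cosines:
  cos(∠AGB) = (GA² + GB² - AB²) / (2·GA·GB)
  ∠AGB = 45.57°

Step 4: From BA = 10, BG = 14, AG = 10, by the inverse law of cosines:
  cos(∠ABG) = (BA² + BG² - AG²) / (2·BA·BG)
  ∠ABG = 45.57°

Step 5: From AB = 10, AG = 10, BG = 14, by the inverse law of cosines:
  cos(∠BAG) = (AB² + AG² - BG²) / (2·AB·AG)
  ∠BAG = 88.85°

Step 6: From CL = 7.57, LK = 10, and ∠CLK = 90°, by the law of cosines:
  CK² = CL² + LK² - 2·CL·LK·cos(90°) = 57.27 + 100 - 0 = 157.3
  CK ≈ 12.54

Step 7: From GB = 14, GC = 14, BC = 14, by the inverse law of cosines:
  cos(∠BGC) = (GB² + GC² - BC²) / (2·GB·GC)
  ∠BGC = 60°

Step 8: From CB = 14, CG = 14, BG = 14, by the inverse law of cosines:
  cos(∠BCG) = (CB² + CG² - BG²) / (2·CB·CG)
  ∠BCG = 60°

Step 9: From CB = 14, CL = 7.57, BL = 15, by the inverse law of cosines:
  cos(∠BCL) = (CB² + CL² - BL²) / (2·CB·CL)
  ∠BCL = 82.33°

Step 10: From LB = 15, LC = 7.57, BC = 14, by the inverse law of cosines:
  cos(∠BLC) = (LB² + LC² - BC²) / (2·LB·LC)
  ∠BLC = 67.67°

Step 11: From CK = 12.54, CL = 7.57, KL = 10, by the inverse law of cosines:
  cos(∠KCL) = (CK² + CL² - KL²) / (2·CK·CL)
  ∠KCL = 52.88°

Step 12: From KC = 12.54, KL = 10, CL = 7.57, by the inverse law of cosines:
  cos(∠CKL) = (KC² + KL² - CL²) / (2·KC·KL)
  ∠CKL = 37.12°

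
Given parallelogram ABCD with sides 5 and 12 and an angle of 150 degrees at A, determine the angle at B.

Opposite sides of a parallelogram are parallel, so consecutive angles form co-interior angles on a transversal.
Co-interior angles sum to 180°, giving angle B = 180 - 150 = 30 degrees.

30 degrees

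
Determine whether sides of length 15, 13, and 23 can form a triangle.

For three segments to close into a triangle, no single side can be as long as the other two combined.
The longest side is 23, and 13 + 15 = 28 > 23.
A triangle can be formed.

Yes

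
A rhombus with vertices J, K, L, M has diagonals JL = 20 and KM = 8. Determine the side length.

In a rhombus, the diagonals bisect each other perpendicularly, creating four congruent right triangles.
Each triangle has legs 10 (half of 20) and 4 (half of 8).
The hypotenuse of each right triangle is a side of the rhombus:
side = sqrt(10^2 + 4^2) = sqrt(116) = 2*sqrt(29)

2*sqrt(29)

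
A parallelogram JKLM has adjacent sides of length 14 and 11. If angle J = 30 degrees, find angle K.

Consecutive angles are supplementary: angle K = 180 - 30 = 150 degrees.

150 degrees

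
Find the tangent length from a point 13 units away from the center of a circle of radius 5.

tangent = √(d² - r²) = √(13² - 5²) = √(169 - 25) = √144 = 12

12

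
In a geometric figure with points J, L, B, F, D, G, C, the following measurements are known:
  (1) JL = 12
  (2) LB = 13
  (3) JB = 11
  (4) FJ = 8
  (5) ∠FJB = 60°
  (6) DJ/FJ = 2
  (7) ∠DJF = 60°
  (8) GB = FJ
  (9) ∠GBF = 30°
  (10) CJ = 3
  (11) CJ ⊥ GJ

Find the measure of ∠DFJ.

From the given relations: DJ = 2·FJ = 2·8 = 16.
Step 1: By the law of cosines on triangle FJD: FD² = 8² + 16² − 2·8·16·cos(60°) = 192, so FD = 8·√3.
Step 2: By the inverse law of cosines on triangle DFJ: cos(∠DFJ) = ((8·√3)² + 8² − 16²) / (2·8·√3·8) = 0/221.7 = 0, so ∠DFJ = 90°.

Therefore, the measure of angle ∠DFJ = 90°.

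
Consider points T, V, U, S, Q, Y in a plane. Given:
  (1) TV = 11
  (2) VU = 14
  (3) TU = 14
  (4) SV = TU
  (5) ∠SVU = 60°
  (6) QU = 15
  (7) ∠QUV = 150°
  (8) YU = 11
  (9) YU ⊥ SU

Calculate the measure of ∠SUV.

From the given relations: SV = TU = 14.
Step 1: By the law of cosines on triangle UVS: US² = 14² + 14² − 2·14·14·cos(60°) = 196, so US = 14.
Step 2: By the inverse law of cosines on triangle SUV: cos(∠SUV) = (14² + 14² − 14²) / (2·14·14) = 196/392 = 0.5, so ∠SUV = 60°.

Therefore, the measure of angle ∠SUV = 60°.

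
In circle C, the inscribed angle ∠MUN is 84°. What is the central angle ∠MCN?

Central angle = 2 × 84° = 168° (inscribed angle theorem).

168°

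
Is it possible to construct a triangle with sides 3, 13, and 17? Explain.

The longest side is 17. The other two sides sum to 3 + 13 = 16.
Since 16 ≤ 17, the two shorter sides cannot reach around to close the triangle.

No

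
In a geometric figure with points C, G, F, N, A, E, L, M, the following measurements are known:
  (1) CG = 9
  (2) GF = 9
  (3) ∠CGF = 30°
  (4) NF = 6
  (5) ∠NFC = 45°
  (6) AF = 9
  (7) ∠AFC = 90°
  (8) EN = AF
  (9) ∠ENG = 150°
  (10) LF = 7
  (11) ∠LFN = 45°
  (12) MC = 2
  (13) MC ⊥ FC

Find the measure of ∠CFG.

Step 1: By the law of cosines on triangle FGC: FC² = 9² + 9² − 2·9·9·cos(30°) = 21.7, so FC ≈ 4.66.
Step 2: By the inverse law of cosines on triangle CFG: cos(∠CFG) = (4.66² + 9² − 9²) / (2·4.66·9) = 21.7/83.86 = 0.2588, so ∠CFG = 75°.

Therefore, the measure of angle ∠CFG = 75°.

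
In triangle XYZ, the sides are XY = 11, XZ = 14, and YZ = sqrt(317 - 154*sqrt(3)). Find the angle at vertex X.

When all three sides of a triangle are known, the law of cosines can be rearranged to find any angle.
cos(C) = (a² + b² - c²) / (2ab) gives cos(X) = sqrt(3)/2.
Taking the inverse cosine: X = 30°.

30°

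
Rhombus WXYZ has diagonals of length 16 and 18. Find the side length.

Half-diagonals are 8 and 9. side = sqrt(8^2 + 9^2) = sqrt(145)

sqrt(145)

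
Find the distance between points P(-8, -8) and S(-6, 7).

d = sqrt((-6 - -8)^2 + (7 - -8)^2)
d = sqrt(2^2 + 15^2)
d = sqrt(4 + 225)
d = sqrt(229)

sqrt(229)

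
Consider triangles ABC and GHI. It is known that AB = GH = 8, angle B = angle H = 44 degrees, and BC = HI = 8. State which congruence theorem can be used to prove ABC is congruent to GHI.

The given information matches SAS: Two pairs of corresponding sides and the included angle are equal (Side-Angle-Side).

SAS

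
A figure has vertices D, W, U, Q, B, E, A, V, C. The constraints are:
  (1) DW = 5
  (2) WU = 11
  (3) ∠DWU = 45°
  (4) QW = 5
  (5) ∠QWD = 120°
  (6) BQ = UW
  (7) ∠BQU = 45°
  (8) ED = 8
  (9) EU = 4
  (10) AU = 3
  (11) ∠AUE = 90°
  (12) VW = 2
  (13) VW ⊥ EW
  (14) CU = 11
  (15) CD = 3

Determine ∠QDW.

Step 1: By the law of cosines on triangle DWQ: DQ² = 5² + 5² − 2·5·5·cos(120°) = 75, so DQ = 5·√3.
Step 2: By the inverse law of cosines on triangle QDW: cos(∠QDW) = ((5·√3)² + 5² − 5²) / (2·5·√3·5) = 75/86.6 = 0.866, so ∠QDW = 30°.

Therefore, the measure of angle ∠QDW = 30°.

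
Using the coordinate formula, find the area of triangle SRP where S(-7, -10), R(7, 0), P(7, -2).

Using the Shoelace formula for a triangle:
Area = (1/2)|x0(y1 - y2) + x1(y2 - y0) + x2(y0 - y1)|
Area = (1/2)|-7(0 - -2) + 7(-2 - -10) + 7(-10 - 0)|
Area = (1/2)|-14 + 56 + -70|
Area = (1/2)|-28|
Area = (1/2)(28)
Area = 14

14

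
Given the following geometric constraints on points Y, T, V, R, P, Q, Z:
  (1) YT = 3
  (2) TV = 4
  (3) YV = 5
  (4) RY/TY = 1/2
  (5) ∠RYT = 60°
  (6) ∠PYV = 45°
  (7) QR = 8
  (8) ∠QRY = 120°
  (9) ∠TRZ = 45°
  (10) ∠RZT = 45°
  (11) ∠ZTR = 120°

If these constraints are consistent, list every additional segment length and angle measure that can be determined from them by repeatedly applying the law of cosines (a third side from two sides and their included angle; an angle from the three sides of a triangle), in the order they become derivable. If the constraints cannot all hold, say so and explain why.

These constraints are not satisfiable: (9), (10) and (11) are the three interior angles of triangle TRZ, which must sum to 180°, but 45° + 45° + 120° = 210°. No planar figure meets all of them, so nothing further can be derived.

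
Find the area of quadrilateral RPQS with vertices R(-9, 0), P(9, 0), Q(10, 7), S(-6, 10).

The Shoelace formula works by pairing each vertex with the next (cycling back to the first).
For each pair, compute x_i*y_(i+1) - x_(i+1)*y_i:
  (-9*0 - 9*0) = 0
  (9*7 - 10*0) = 63
  (10*10 - -6*7) = 142
  (-6*0 - -9*10) = 90
Taking half the absolute value of the total: Area = (1/2)(295) = 295/2.

295/2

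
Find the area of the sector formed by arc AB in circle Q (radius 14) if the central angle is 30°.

The full circle has area πr² = π(14)² = 196*pi.
The sector covers 30° out of 360°, a fraction of 1/12.
Sector area = 196*pi × 1/12 = 49*pi/3.

49*pi/3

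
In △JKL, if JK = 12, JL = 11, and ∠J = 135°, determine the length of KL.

When two sides and the included angle are known, the law of cosines gives the third side.
c^2 = a^2 + b^2 - 2ab cos(C) generalizes the Pythagorean theorem to non-right triangles.
Here: KL^2 = 144 + 121 - 264*(-sqrt(2)/2) = 132*sqrt(2) + 265
KL = sqrt(132*sqrt(2) + 265)

sqrt(132*sqrt(2) + 265)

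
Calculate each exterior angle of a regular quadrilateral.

Each exterior angle of a regular n-gon is 360 / n.
For n = 4: 360 / 4 = 90 degrees.

90 degrees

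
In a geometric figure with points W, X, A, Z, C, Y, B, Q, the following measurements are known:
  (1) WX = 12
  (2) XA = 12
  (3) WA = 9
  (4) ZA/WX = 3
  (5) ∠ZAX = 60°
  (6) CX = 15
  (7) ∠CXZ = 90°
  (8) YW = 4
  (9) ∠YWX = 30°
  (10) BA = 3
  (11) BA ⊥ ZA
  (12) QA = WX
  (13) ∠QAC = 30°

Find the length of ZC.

From the given relations: ZA = 3·WX = 3·12 = 36.
Step 1: By the law of cosines on triangle ZAX: ZX² = 36² + 12² − 2·36·12·cos(60°) = 1008, so ZX = 12·√7.
Step 2: By the law of cosines on triangle ZXC: ZC² = (12·√7)² + 15² − 2·12·√7·15·cos(90°) = 1233, so ZC = 3·√137.

Therefore, the length of ZC = 3·√137.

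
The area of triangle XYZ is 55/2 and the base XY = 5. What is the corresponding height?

Area = (1/2) * base * height
height = 2 * Area / base
height = 2 * 55/2 / 5
height = 55 / 5
height = 11

11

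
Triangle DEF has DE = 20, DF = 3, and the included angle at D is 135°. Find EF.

When two sides and the included angle are known, the law of cosines gives the third side.
c^2 = a^2 + b^2 - 2ab cos(C) generalizes the Pythagorean theorem to non-right triangles.
Here: EF^2 = 400 + 9 - 120*(-sqrt(2)/2) = 60*sqrt(2) + 409
EF = sqrt(60*sqrt(2) + 409)

sqrt(60*sqrt(2) + 409)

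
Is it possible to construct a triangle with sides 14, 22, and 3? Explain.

The longest side is 22. The other two sides sum to 3 + 14 = 17.
Since 17 ≤ 22, the two shorter sides cannot reach around to close the triangle.

No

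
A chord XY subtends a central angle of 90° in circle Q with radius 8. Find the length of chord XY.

Chord length = 2r sin(θ/2)
= 2 × 8 × sin(90°/2)
= 2 × 8 × sin(45°)
= 8*sqrt(2)

8*sqrt(2)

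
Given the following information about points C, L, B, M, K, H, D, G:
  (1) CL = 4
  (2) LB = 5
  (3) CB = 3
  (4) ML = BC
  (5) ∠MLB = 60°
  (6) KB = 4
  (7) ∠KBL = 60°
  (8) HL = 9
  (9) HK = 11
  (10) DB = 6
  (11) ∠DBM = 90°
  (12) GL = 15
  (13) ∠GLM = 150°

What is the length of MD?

From the given relations: ML = BC = 3.
Step 1: By the law of cosines on triangle BLM: BM² = 5² + 3² − 2·5·3·cos(60°) = 19, so BM = √19.
Step 2: By the law of cosines on triangle MBD: MD² = √19² + 6² − 2·√19·6·cos(90°) = 55, so MD = √55.

Therefore, the length of MD = √55.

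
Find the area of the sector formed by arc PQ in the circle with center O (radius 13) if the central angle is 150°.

Sector area = πr² × θ/360
= π × 13² × 5/12
= π × 169 × 5/12
= 845*pi/12

845*pi/12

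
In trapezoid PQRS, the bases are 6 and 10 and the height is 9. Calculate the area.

Area of a trapezoid = (base1 + base2) * height / 2
Area = (6 + 10) * 9 / 2
Area = 16 * 9 / 2
Area = 144 / 2
Area = 72

72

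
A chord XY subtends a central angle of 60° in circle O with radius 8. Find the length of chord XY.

Drop a perpendicular from the center to the chord, bisecting both the chord and the central angle.
Each half-chord = r sin(θ/2) = 8 sin(30°).
The full chord = 2 × 8 × sin(30°) = 8.

8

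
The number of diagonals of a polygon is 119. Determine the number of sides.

Using d = n(n - 3)/2, we solve 119 = n(n - 3)/2.
So n(n - 3) = 238.
Testing n = 17: 17 * 14 = 238 = 238. Correct.
The polygon has 17 sides.

17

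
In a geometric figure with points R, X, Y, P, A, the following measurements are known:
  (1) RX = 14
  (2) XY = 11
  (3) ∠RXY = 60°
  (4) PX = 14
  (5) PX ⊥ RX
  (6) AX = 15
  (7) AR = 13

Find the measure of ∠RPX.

Step 1: By the law of cosines on triangle PXR: PR² = 14² + 14² − 2·14·14·cos(90°) = 392, so PR = 14·√2.
Step 2: By the inverse law of cosines on triangle RPX: cos(∠RPX) = ((14·√2)² + 14² − 14²) / (2·14·√2·14) = 392/554.37 = 0.7071, so ∠RPX = 45°.

Therefore, the measure of angle ∠RPX = 45°.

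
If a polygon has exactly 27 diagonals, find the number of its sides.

Using d = n(n - 3)/2, we solve 27 = n(n - 3)/2.
So n(n - 3) = 54.
Testing n = 9: 9 * 6 = 54 = 54. Correct.
The polygon has 9 sides.

9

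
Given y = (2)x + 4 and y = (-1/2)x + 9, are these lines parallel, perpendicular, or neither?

Slope of line 1: m1 = 2
Slope of line 2: m2 = -1/2
Two lines are perpendicular when the product of their slopes is -1 (negative reciprocals).
m1 * m2 = (2) * (-1/2) = -1, confirming perpendicularity.

Perpendicular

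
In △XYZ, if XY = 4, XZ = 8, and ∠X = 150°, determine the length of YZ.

By the law of cosines: YZ^2 = XY^2 + XZ^2 - 2*XY*XZ*cos(X)
YZ^2 = 4^2 + 8^2 - 2*4*8*cos(150°)
YZ^2 = 16 + 64 - 64*(-sqrt(3)/2)
YZ^2 = 32*sqrt(3) + 80
YZ = 4*sqrt(2*sqrt(3) + 5)

4*sqrt(2*sqrt(3) + 5)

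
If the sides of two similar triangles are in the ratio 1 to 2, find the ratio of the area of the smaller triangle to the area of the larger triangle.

The ratio of areas of similar triangles equals the square of the side ratio.
Side ratio = 1:2
Area ratio = (1/2)^2 = 1/4 = 1:4

1:4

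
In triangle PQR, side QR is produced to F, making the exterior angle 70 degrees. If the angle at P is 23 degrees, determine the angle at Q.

angle Q = 70 - 23 = 47 degrees (exterior angle theorem).

47 degrees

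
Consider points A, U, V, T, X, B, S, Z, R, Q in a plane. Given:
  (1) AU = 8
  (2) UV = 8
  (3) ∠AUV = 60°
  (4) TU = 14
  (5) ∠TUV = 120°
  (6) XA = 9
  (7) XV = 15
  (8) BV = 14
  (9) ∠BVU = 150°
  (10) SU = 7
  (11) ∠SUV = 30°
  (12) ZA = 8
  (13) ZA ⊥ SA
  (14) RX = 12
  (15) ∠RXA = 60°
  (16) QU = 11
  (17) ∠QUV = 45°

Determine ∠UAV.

Step 1: By the law of cosines on triangle AUV: AV² = 8² + 8² − 2·8·8·cos(60°) = 64, so AV = 8.
Step 2: By the inverse law of cosines on triangle UAV: cos(∠UAV) = (8² + 8² − 8²) / (2·8·8) = 64/128 = 0.5, so ∠UAV = 60°.

Therefore, the measure of angle ∠UAV = 60°.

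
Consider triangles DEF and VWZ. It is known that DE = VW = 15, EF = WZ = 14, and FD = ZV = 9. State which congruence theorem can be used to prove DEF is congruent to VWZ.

Consider the given information: DE = VW = 15, EF = WZ = 14, and FD = ZV = 9
This is not SAS or ASA: SAS requires two sides and the included angle between them. ASA requires two angles and the side between them.
The correct criterion is SSS. All three pairs of corresponding sides are equal (Side-Side-Side).

SSS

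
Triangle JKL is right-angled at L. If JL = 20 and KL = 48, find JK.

By the Pythagorean theorem: JK^2 = JL^2 + KL^2
JK^2 = 20^2 + 48^2 = 400 + 2304 = 2704
JK = sqrt(2704) = 52

52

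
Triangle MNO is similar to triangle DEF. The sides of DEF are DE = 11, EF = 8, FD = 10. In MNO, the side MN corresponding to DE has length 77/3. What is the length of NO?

Since the triangles are similar, the ratio of corresponding sides is constant.
Scale factor k = MN / DE = 77/3 / 11 = 7/3
NO = k * EF = 7/3 * 8 = 56/3

56/3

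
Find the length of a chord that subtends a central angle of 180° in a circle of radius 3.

Chord length = 2r sin(θ/2)
= 2 × 3 × sin(180°/2)
= 2 × 3 × sin(90°)
= 6

6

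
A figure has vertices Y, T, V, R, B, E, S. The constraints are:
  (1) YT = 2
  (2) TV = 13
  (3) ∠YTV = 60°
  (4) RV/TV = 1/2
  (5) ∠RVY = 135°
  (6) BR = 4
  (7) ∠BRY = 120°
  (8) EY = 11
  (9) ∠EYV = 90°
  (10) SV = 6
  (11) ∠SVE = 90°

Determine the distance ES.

Step 1: By the law of cosines on triangle VTY: VY² = 13² + 2² − 2·13·2·cos(60°) = 147, so VY = 7·√3.
Step 2: By the law of cosines on triangle EYV: EV² = 11² + (7·√3)² − 2·11·7·√3·cos(90°) = 268, so EV = 2·√67.
Step 3: By the law of cosines on triangle EVS: ES² = (2·√67)² + 6² − 2·2·√67·6·cos(90°) = 304, so ES = 4·√19.

Therefore, the length of ES = 4·√19.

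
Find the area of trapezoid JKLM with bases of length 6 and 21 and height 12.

Area = (6 + 21) * 12 / 2 = 324 / 2 = 162

162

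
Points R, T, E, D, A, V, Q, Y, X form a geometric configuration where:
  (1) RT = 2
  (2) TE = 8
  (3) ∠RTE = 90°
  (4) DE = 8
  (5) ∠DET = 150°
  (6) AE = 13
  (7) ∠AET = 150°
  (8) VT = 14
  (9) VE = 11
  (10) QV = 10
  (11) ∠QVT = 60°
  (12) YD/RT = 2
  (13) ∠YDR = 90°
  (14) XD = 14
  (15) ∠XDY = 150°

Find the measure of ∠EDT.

Step 1: By the law of cosines on triangle DET: DT² = 8² + 8² − 2·8·8·cos(150°) = 238.85, so DT ≈ 15.45.
Step 2: By the inverse law of cosines on triangle EDT: cos(∠EDT) = (8² + 15.45² − 8²) / (2·8·15.45) = 238.85/247.28 = 0.9659, so ∠EDT = 15°.

Therefore, the measure of angle ∠EDT = 15°.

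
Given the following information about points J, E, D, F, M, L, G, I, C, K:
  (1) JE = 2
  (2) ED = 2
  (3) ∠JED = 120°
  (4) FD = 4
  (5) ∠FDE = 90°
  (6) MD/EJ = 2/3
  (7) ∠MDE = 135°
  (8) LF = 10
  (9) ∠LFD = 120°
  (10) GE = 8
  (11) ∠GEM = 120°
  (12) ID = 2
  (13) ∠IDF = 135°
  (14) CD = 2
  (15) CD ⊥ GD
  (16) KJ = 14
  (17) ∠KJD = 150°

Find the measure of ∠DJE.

Step 1: By the law of cosines on triangle JED: JD² = 2² + 2² − 2·2·2·cos(120°) = 12, so JD = 2·√3.
Step 2: By the inverse law of cosines on triangle DJE: cos(∠DJE) = ((2·√3)² + 2² − 2²) / (2·2·√3·2) = 12/13.86 = 0.866, so ∠DJE = 30°.

Therefore, the measure of angle ∠DJE = 30°.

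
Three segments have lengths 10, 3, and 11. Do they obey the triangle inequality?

Check all three triangle inequalities:
10 + 3 = 13 > 11 ✓
10 + 11 = 21 > 3 ✓
3 + 11 = 14 > 10 ✓
All conditions hold, so these sides form a valid triangle.

Yes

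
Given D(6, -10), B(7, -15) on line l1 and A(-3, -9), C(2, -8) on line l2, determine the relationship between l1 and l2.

Slope of line 1: m1 = (-15 - -10)/(7 - 6) = -5/1 = -5
Slope of line 2: m2 = (-8 - -9)/(2 - -3) = 1/5 = 1/5
m1 * m2 = (-5) * (1/5) = -1 = -1, so the lines are perpendicular.

Perpendicular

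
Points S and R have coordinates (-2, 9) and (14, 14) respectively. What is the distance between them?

The horizontal distance is |14 - -2| = 16 and the vertical distance is |14 - 9| = 5.
By the Pythagorean theorem, d = sqrt(16^2 + 5^2) = sqrt(281).

sqrt(281)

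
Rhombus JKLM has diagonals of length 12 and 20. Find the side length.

Half-diagonals are 6 and 10. side = sqrt(6^2 + 10^2) = sqrt(136) = 2*sqrt(34)

2*sqrt(34)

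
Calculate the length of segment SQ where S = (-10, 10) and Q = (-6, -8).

d = sqrt((-6 - -10)^2 + (-8 - 10)^2)
d = sqrt(4^2 + -18^2)
d = sqrt(16 + 324)
d = sqrt(340) = 2*sqrt(85)

2*sqrt(85)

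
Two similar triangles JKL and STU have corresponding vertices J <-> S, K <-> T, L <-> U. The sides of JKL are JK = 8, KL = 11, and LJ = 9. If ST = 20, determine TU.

Since the triangles are similar, the ratio of corresponding sides is constant.
Scale factor k = ST / JK = 20 / 8 = 5/2
TU = k * KL = 5/2 * 11 = 55/2

55/2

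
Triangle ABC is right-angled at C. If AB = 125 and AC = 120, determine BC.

By the Pythagorean theorem: BC^2 = AB^2 - AC^2
BC^2 = 125^2 - 120^2 = 15625 - 14400 = 1225
BC = sqrt(1225) = 35

35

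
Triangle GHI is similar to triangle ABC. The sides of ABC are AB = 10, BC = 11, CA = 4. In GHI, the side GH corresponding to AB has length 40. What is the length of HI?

Since the triangles are similar, the ratio of corresponding sides is constant.
Scale factor k = GH / AB = 40 / 10 = 4
HI = k * BC = 4 * 11 = 44

44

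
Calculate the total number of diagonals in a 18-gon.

The number of diagonals in an n-gon is n(n - 3)/2.
For n = 18: 18(18 - 3)/2 = 18 × 15 / 2 = 135.

135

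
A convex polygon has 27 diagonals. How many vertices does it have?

Using d = n(n - 3)/2, we solve 27 = n(n - 3)/2.
So n(n - 3) = 54.
Testing n = 9: 9 * 6 = 54 = 54. Correct.
The polygon has 9 sides.

9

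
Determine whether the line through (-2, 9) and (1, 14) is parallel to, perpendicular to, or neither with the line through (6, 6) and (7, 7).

Slope of line 1: m1 = (14 - 9)/(1 - -2) = 5/3 = 5/3
Slope of line 2: m2 = (7 - 6)/(7 - 6) = 1/1 = 1
m1 != m2 (5/3 != 1), so not parallel.
m1 * m2 = (5/3) * (1) = 5/3 != -1, so not perpendicular.
The lines are neither parallel nor perpendicular.

Neither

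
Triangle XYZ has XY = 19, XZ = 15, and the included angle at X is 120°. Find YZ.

By the law of cosines: YZ^2 = XY^2 + XZ^2 - 2*XY*XZ*cos(X)
YZ^2 = 19^2 + 15^2 - 2*19*15*cos(120°)
YZ^2 = 361 + 225 - 570*(-1/2)
YZ^2 = 871
YZ = sqrt(871)

sqrt(871)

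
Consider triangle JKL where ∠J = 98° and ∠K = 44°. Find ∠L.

Let angle L = x. Then 98 + 44 + x = 180.
x = 180 - 142 = 38 degrees.

38 degrees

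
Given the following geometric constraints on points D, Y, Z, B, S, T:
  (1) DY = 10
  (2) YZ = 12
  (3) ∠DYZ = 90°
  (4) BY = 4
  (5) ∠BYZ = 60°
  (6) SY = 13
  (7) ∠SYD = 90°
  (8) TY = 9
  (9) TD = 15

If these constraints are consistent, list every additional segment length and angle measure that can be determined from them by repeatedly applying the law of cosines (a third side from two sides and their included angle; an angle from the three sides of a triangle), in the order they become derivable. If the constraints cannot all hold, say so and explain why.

The constraints are consistent. Derivable facts, in order:
After 1 step:
- DS ≈ 16.4
- DZ = 2·√61
- ZB = 4·√7
- ∠DTY = 40.27°
- ∠DYT = 104.15°
- ∠TDY = 35.58°
After 2 steps:
- ∠BZY = 19.11°
- ∠DSY = 37.57°
- ∠DZY = 39.81°
- ∠SDY = 52.43°
- ∠YBZ = 100.89°
- ∠YDZ = 50.19°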